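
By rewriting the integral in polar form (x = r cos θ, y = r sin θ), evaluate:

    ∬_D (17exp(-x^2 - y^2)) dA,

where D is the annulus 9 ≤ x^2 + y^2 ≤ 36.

The region D is 3 ≤ r ≤ 6, 0 ≤ θ ≤ 2π in polar coordinates, where x = r cos(θ), y = r sin(θ), and dA = r dr dθ.

Under the substitution, the integrand becomes 17exp(-r^2), so

    ∬_D (17exp(-x^2 - y^2)) dA = ∫_{0}^{2π} ∫_{3}^{6} (17exp(-r^2)) · r dr dθ.

Inner integral (in r): ∫_{3}^{6} (17exp(-r^2)) · r dr = -(17 - 17exp(27))exp(-36)/2.

Outer integral (in θ): ∫_{0}^{2π} (-(17 - 17exp(27))exp(-36)/2) dθ = -17π (1 - exp(27))exp(-36).

Therefore ∬_D (17exp(-x^2 - y^2)) dA = -17π (1 - exp(27))exp(-36).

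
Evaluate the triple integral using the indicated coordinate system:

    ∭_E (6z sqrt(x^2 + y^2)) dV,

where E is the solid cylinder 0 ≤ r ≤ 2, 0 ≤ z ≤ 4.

In cylindrical coordinates, x = r cos(θ), y = r sin(θ), z = z, and dV = r dr dθ dz.

The integrand becomes 6r z, so

    ∭_E (6z sqrt(x^2 + y^2)) dV = ∫_{0}^{2π} ∫_{0}^{2} ∫_{0}^{4} (6r z) · r dz dr dθ.

Inner (z): 48r^2.
Middle (r from 0 to 2): 128.
Outer (θ): 256π.

Therefore the triple integral equals 256π.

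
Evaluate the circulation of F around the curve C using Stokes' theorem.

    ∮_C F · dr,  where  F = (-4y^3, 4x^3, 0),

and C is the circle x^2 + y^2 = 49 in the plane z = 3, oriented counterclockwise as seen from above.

Let S be the flat disk x^2 + y^2 ≤ 49 in the plane z = 3, with upward unit normal n̂ = ẑ. By Stokes' theorem,

    ∮_C F · dr = ∬_S (∇ × F) · n̂ dS = ∬_D (curl F)_z dA,

where D is the disk x^2 + y^2 ≤ 49.

Compute the curl of F = (-4y^3, 4x^3, 0):
    (∇ × F)_x = ∂F_z/∂y - ∂F_y/∂z = 0,
    (∇ × F)_y = ∂F_x/∂z - ∂F_z/∂x = 0,
    (∇ × F)_z = ∂F_y/∂x - ∂F_x/∂y = 12x^2 + 12y^2.

On z = 3, (curl F)_z = 12x^2 + 12y^2.

Convert to polar (x = r cos θ, y = r sin θ, dA = r dr dθ); the integrand becomes 12r^2, so

    ∬_D (curl F)_z dA = ∫_0^{2π} ∫_0^{7} (12r^2) · r dr dθ.

Inner (r from 0 to 7): 7203.
Outer (θ from 0 to 2π): 14406π.

Therefore ∮_C F · dr = 14406π.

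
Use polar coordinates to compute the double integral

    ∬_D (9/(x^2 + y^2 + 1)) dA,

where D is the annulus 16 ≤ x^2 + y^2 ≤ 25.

The region D is 4 ≤ r ≤ 5, 0 ≤ θ ≤ 2π in polar coordinates, where x = r cos(θ), y = r sin(θ), and dA = r dr dθ.

Under the substitution, the integrand becomes 9/(r^2 + 1), so

    ∬_D (9/(x^2 + y^2 + 1)) dA = ∫_{0}^{2π} ∫_{4}^{5} (9/(r^2 + 1)) · r dr dθ.

Inner integral (in r): ∫_{4}^{5} (9/(r^2 + 1)) · r dr = log(456976sqrt(442)/1419857).

Outer integral (in θ): ∫_{0}^{2π} (log(456976sqrt(442)/1419857)) dθ = log((456976sqrt(442)/1419857)^(2π)).

Therefore ∬_D (9/(x^2 + y^2 + 1)) dA = log((456976sqrt(442)/1419857)^(2π)).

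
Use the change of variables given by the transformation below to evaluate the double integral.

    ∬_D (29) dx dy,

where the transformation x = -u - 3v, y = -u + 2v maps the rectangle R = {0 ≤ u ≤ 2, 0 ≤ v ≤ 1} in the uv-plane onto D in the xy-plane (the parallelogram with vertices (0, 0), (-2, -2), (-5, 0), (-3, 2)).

Compute the Jacobian determinant of (x, y) with respect to (u, v):

    ∂(x,y)/∂(u,v) = | -1  -3 | = (-1)(2) - (-3)(-1) = -5.
                   | -1  2 |

Its absolute value is |J| = 5 (the area scaling factor).

Substituting x = -u - 3v, y = -u + 2v into the integrand,

    29 → 29,

so the integral becomes

    ∬_R (29) · |J| du dv = ∫_0^2 ∫_0^1 (145) dv du.

Inner (v): 145.
Outer (u): 290.

Therefore ∬_D (29) dx dy = 290.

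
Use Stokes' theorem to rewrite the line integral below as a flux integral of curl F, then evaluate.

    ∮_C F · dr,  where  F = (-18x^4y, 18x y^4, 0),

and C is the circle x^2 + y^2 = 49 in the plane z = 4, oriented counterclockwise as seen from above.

Let S be the flat disk x^2 + y^2 ≤ 49 in the plane z = 4, with upward unit normal n̂ = ẑ. By Stokes' theorem,

    ∮_C F · dr = ∬_S (∇ × F) · n̂ dS = ∬_D (curl F)_z dA,

where D is the disk x^2 + y^2 ≤ 49.

Compute the curl of F = (-18x^4y, 18x y^4, 0):
    (∇ × F)_x = ∂F_z/∂y - ∂F_y/∂z = 0,
    (∇ × F)_y = ∂F_x/∂z - ∂F_z/∂x = 0,
    (∇ × F)_z = ∂F_y/∂x - ∂F_x/∂y = 18x^4 + 18y^4.

On z = 4, (curl F)_z = 18x^4 + 18y^4.

Convert to polar (x = r cos θ, y = r sin θ, dA = r dr dθ); the integrand becomes 18r^4(sin(θ)^4 + cos(θ)^4), so

    ∬_D (curl F)_z dA = ∫_0^{2π} ∫_0^{7} (18r^4(sin(θ)^4 + cos(θ)^4)) · r dr dθ.

Inner (r from 0 to 7): 352947sin(θ)^4 + 352947cos(θ)^4.
Outer (θ from 0 to 2π): 1058841π/2.

Therefore ∮_C F · dr = 1058841π/2.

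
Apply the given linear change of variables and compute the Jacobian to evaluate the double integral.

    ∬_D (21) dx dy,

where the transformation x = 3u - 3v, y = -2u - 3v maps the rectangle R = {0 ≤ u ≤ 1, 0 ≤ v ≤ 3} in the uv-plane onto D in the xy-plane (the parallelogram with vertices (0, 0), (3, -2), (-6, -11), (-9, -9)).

Compute the Jacobian determinant of (x, y) with respect to (u, v):

    ∂(x,y)/∂(u,v) = | 3  -3 | = (3)(-3) - (-3)(-2) = -15.
                   | -2  -3 |

Its absolute value is |J| = 15 (the area scaling factor).

Substituting x = 3u - 3v, y = -2u - 3v into the integrand,

    21 → 21,

so the integral becomes

    ∬_R (21) · |J| du dv = ∫_0^1 ∫_0^3 (315) dv du.

Inner (v): 945.
Outer (u): 945.

Therefore ∬_D (21) dx dy = 945.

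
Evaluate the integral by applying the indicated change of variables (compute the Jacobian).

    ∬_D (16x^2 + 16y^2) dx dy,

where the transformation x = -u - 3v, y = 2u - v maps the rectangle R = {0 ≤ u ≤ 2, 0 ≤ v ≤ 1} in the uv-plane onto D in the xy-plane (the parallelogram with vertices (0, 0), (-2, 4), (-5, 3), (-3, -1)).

Compute the Jacobian determinant of (x, y) with respect to (u, v):

    ∂(x,y)/∂(u,v) = | -1  -3 | = (-1)(-1) - (-3)(2) = 7.
                   | 2  -1 |

Its absolute value is |J| = 7 (the area scaling factor).

Substituting x = -u - 3v, y = 2u - v into the integrand,

    16x^2 + 16y^2 → 80u^2 + 32u v + 160v^2,

so the integral becomes

    ∬_R (80u^2 + 32u v + 160v^2) · |J| du dv = ∫_0^2 ∫_0^1 (560u^2 + 224u v + 1120v^2) dv du.

Inner (v): 560u^2 + 112u + 1120/3.
Outer (u): 2464.

Therefore ∬_D (16x^2 + 16y^2) dx dy = 2464.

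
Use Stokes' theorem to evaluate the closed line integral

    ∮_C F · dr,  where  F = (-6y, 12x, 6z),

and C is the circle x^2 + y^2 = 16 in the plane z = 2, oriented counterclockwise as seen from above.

Let S be the flat disk x^2 + y^2 ≤ 16 in the plane z = 2, with upward unit normal n̂ = ẑ. By Stokes' theorem,

    ∮_C F · dr = ∬_S (∇ × F) · n̂ dS = ∬_D (curl F)_z dA,

where D is the disk x^2 + y^2 ≤ 16.

Compute the curl of F = (-6y, 12x, 6z):
    (∇ × F)_x = ∂F_z/∂y - ∂F_y/∂z = 0,
    (∇ × F)_y = ∂F_x/∂z - ∂F_z/∂x = 0,
    (∇ × F)_z = ∂F_y/∂x - ∂F_x/∂y = 18.

On z = 2, (curl F)_z = 18.

Convert to polar (x = r cos θ, y = r sin θ, dA = r dr dθ); the integrand becomes 18, so

    ∬_D (curl F)_z dA = ∫_0^{2π} ∫_0^{4} (18) · r dr dθ.

Inner (r from 0 to 4): 144.
Outer (θ from 0 to 2π): 288π.

Therefore ∮_C F · dr = 288π.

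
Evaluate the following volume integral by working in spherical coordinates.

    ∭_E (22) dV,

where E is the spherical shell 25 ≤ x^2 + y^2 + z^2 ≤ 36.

In spherical coordinates, x = ρ sin(φ) cos(θ), y = ρ sin(φ) sin(θ), z = ρ cos(φ), and dV = ρ^2 sin(φ) dρ dφ dθ.

The integrand becomes 22, so

    ∭_E (22) dV = ∫_{0}^{2π} ∫_{0}^{π} ∫_{5}^{6} (22) · ρ^2 sin(φ) dρ dφ dθ.

Inner (ρ): 2002sin(φ)/3.
Middle (φ): 4004/3.
Outer (θ): 8008π/3.

Therefore the triple integral equals 8008π/3.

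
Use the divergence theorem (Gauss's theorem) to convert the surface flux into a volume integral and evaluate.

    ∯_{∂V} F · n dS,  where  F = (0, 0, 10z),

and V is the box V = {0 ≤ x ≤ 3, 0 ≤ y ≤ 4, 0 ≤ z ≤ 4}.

By the divergence theorem,

    ∯_{∂V} F · n dS = ∭_V (∇ · F) dV.

Compute the divergence:
    ∇ · F = ∂F_x/∂x + ∂F_y/∂y + ∂F_z/∂z = 0 + 0 + 10 = 10.

V is a rectangular box, so dV = dx dy dz with 0 ≤ x ≤ 3, 0 ≤ y ≤ 4, 0 ≤ z ≤ 4.

Integrate (10) over V as an iterated integral:

    ∭_V (∇·F) dV = ∫_0^{3} ∫_0^{4} ∫_0^{4} (10) dz dy dx.

Inner (z from 0 to 4): 40.
Middle (y from 0 to 4): 160.
Outer (x from 0 to 3): 480.

Therefore ∯_{∂V} F · n dS = 480.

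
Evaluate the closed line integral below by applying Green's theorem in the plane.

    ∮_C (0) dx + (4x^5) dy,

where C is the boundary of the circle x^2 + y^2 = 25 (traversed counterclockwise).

Green's theorem converts the closed line integral into a double integral over the enclosed region D:

    ∮_C P dx + Q dy = ∬_D (∂Q/∂x - ∂P/∂y) dA.

Here P = 0, Q = 4x^5, so

    ∂Q/∂x = 20x^4,    ∂P/∂y = 0,
    ∂Q/∂x - ∂P/∂y = 20x^4.

D is the region x^2 + y^2 ≤ 25. Evaluating the double integral:

In polar coordinates (x = r cos θ, y = r sin θ, dA = r dr dθ) the integrand becomes 20r^4cos(θ)^4, so

    ∬_D (20x^4) dA = ∫_0^{2π} ∫_0^{5} (20r^4cos(θ)^4) · r dr dθ.

Inner (r from 0 to 5): 156250cos(θ)^4/3.
Outer (θ from 0 to 2π): 78125π/2.

Therefore ∮_C P dx + Q dy = 78125π/2.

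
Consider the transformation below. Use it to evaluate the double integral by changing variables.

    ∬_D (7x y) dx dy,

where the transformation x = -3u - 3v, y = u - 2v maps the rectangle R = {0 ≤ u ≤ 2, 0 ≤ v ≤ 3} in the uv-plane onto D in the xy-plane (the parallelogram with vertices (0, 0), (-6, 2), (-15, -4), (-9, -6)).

Compute the Jacobian determinant of (x, y) with respect to (u, v):

    ∂(x,y)/∂(u,v) = | -3  -3 | = (-3)(-2) - (-3)(1) = 9.
                   | 1  -2 |

Its absolute value is |J| = 9 (the area scaling factor).

Substituting x = -3u - 3v, y = u - 2v into the integrand,

    7x y → -21u^2 + 21u v + 42v^2,

so the integral becomes

    ∬_R (-21u^2 + 21u v + 42v^2) · |J| du dv = ∫_0^2 ∫_0^3 (-189u^2 + 189u v + 378v^2) dv du.

Inner (v): -567u^2 + 1701u/2 + 3402.
Outer (u): 6993.

Therefore ∬_D (7x y) dx dy = 6993.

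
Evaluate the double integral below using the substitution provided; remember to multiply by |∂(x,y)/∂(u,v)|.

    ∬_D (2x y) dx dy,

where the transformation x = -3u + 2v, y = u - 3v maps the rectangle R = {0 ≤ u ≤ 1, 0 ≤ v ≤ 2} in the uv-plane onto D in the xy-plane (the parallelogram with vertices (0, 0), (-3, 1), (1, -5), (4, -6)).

Compute the Jacobian determinant of (x, y) with respect to (u, v):

    ∂(x,y)/∂(u,v) = | -3  2 | = (-3)(-3) - (2)(1) = 7.
                   | 1  -3 |

Its absolute value is |J| = 7 (the area scaling factor).

Substituting x = -3u + 2v, y = u - 3v into the integrand,

    2x y → -6u^2 + 22u v - 12v^2,

so the integral becomes

    ∬_R (-6u^2 + 22u v - 12v^2) · |J| du dv = ∫_0^1 ∫_0^2 (-42u^2 + 154u v - 84v^2) dv du.

Inner (v): -84u^2 + 308u - 224.
Outer (u): -98.

Therefore ∬_D (2x y) dx dy = -98.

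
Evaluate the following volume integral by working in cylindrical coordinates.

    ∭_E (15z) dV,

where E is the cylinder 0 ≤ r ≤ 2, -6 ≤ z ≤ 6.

In cylindrical coordinates, x = r cos(θ), y = r sin(θ), z = z, and dV = r dr dθ dz.

The integrand becomes 15z, so

    ∭_E (15z) dV = ∫_{0}^{2π} ∫_{0}^{2} ∫_{-6}^{6} (15z) · r dz dr dθ.

Inner (z): 0.
Middle (r from 0 to 2): 0.
Outer (θ): 0.

Therefore the triple integral equals 0.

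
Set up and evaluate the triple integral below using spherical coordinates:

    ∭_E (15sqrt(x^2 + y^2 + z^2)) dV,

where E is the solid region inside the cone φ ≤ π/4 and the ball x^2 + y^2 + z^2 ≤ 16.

In spherical coordinates, x = ρ sin(φ) cos(θ), y = ρ sin(φ) sin(θ), z = ρ cos(φ), and dV = ρ^2 sin(φ) dρ dφ dθ.

The integrand becomes 15ρ, so

    ∭_E (15sqrt(x^2 + y^2 + z^2)) dV = ∫_{0}^{2π} ∫_{0}^{π/4} ∫_{0}^{4} (15ρ) · ρ^2 sin(φ) dρ dφ dθ.

Inner (ρ): 960sin(φ).
Middle (φ): 960 - 480sqrt(2).
Outer (θ): 960π (2 - sqrt(2)).

Therefore the triple integral equals 960π (2 - sqrt(2)).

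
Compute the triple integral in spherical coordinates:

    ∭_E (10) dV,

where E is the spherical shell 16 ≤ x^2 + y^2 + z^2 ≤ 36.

In spherical coordinates, x = ρ sin(φ) cos(θ), y = ρ sin(φ) sin(θ), z = ρ cos(φ), and dV = ρ^2 sin(φ) dρ dφ dθ.

The integrand becomes 10, so

    ∭_E (10) dV = ∫_{0}^{2π} ∫_{0}^{π} ∫_{4}^{6} (10) · ρ^2 sin(φ) dρ dφ dθ.

Inner (ρ): 1520sin(φ)/3.
Middle (φ): 3040/3.
Outer (θ): 6080π/3.

Therefore the triple integral equals 6080π/3.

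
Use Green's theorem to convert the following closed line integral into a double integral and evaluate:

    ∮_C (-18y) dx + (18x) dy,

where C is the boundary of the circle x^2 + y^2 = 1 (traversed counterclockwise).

Green's theorem converts the closed line integral into a double integral over the enclosed region D:

    ∮_C P dx + Q dy = ∬_D (∂Q/∂x - ∂P/∂y) dA.

Here P = -18y, Q = 18x, so

    ∂Q/∂x = 18,    ∂P/∂y = -18,
    ∂Q/∂x - ∂P/∂y = 36.

D is the region x^2 + y^2 ≤ 1. Evaluating the double integral:

In polar coordinates (x = r cos θ, y = r sin θ, dA = r dr dθ) the integrand becomes 36, so

    ∬_D (36) dA = ∫_0^{2π} ∫_0^{1} (36) · r dr dθ.

Inner (r from 0 to 1): 18.
Outer (θ from 0 to 2π): 36π.

Therefore ∮_C P dx + Q dy = 36π.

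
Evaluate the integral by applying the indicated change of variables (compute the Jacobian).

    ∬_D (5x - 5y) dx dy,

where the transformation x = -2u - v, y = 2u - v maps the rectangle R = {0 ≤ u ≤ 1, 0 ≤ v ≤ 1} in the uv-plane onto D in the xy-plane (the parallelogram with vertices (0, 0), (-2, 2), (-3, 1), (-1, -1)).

Compute the Jacobian determinant of (x, y) with respect to (u, v):

    ∂(x,y)/∂(u,v) = | -2  -1 | = (-2)(-1) - (-1)(2) = 4.
                   | 2  -1 |

Its absolute value is |J| = 4 (the area scaling factor).

Substituting x = -2u - v, y = 2u - v into the integrand,

    5x - 5y → -20u,

so the integral becomes

    ∬_R (-20u) · |J| du dv = ∫_0^1 ∫_0^1 (-80u) dv du.

Inner (v): -80u.
Outer (u): -40.

Therefore ∬_D (5x - 5y) dx dy = -40.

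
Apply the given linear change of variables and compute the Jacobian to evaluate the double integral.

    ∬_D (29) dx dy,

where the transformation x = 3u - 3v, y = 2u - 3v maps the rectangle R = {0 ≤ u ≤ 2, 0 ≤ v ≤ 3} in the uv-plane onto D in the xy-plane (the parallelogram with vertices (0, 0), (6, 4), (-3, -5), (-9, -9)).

Compute the Jacobian determinant of (x, y) with respect to (u, v):

    ∂(x,y)/∂(u,v) = | 3  -3 | = (3)(-3) - (-3)(2) = -3.
                   | 2  -3 |

Its absolute value is |J| = 3 (the area scaling factor).

Substituting x = 3u - 3v, y = 2u - 3v into the integrand,

    29 → 29,

so the integral becomes

    ∬_R (29) · |J| du dv = ∫_0^2 ∫_0^3 (87) dv du.

Inner (v): 261.
Outer (u): 522.

Therefore ∬_D (29) dx dy = 522.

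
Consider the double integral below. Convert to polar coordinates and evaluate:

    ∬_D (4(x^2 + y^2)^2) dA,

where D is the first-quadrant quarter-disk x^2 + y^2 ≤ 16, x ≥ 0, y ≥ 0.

The region D is 0 ≤ r ≤ 4, 0 ≤ θ ≤ π/2 in polar coordinates, where x = r cos(θ), y = r sin(θ), and dA = r dr dθ.

Under the substitution, the integrand becomes 4r^4, so

    ∬_D (4(x^2 + y^2)^2) dA = ∫_{0}^{π/2} ∫_{0}^{4} (4r^4) · r dr dθ.

Inner integral (in r): ∫_{0}^{4} (4r^4) · r dr = 8192/3.

Outer integral (in θ): ∫_{0}^{π/2} (8192/3) dθ = 4096π/3.

Therefore ∬_D (4(x^2 + y^2)^2) dA = 4096π/3.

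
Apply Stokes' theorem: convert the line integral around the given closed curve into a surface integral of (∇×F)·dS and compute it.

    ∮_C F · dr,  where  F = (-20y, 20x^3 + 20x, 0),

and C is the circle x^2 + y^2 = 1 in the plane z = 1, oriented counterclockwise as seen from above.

Let S be the flat disk x^2 + y^2 ≤ 1 in the plane z = 1, with upward unit normal n̂ = ẑ. By Stokes' theorem,

    ∮_C F · dr = ∬_S (∇ × F) · n̂ dS = ∬_D (curl F)_z dA,

where D is the disk x^2 + y^2 ≤ 1.

Compute the curl of F = (-20y, 20x^3 + 20x, 0):
    (∇ × F)_x = ∂F_z/∂y - ∂F_y/∂z = 0,
    (∇ × F)_y = ∂F_x/∂z - ∂F_z/∂x = 0,
    (∇ × F)_z = ∂F_y/∂x - ∂F_x/∂y = 60x^2 + 40.

On z = 1, (curl F)_z = 60x^2 + 40.

Convert to polar (x = r cos θ, y = r sin θ, dA = r dr dθ); the integrand becomes 60r^2cos(θ)^2 + 40, so

    ∬_D (curl F)_z dA = ∫_0^{2π} ∫_0^{1} (60r^2cos(θ)^2 + 40) · r dr dθ.

Inner (r from 0 to 1): 15cos(θ)^2 + 20.
Outer (θ from 0 to 2π): 55π.

Therefore ∮_C F · dr = 55π.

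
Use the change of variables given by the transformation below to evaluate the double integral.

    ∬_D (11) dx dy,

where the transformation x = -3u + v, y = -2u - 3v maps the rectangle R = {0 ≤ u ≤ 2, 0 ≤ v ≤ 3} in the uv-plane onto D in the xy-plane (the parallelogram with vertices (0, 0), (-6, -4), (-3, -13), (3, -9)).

Compute the Jacobian determinant of (x, y) with respect to (u, v):

    ∂(x,y)/∂(u,v) = | -3  1 | = (-3)(-3) - (1)(-2) = 11.
                   | -2  -3 |

Its absolute value is |J| = 11 (the area scaling factor).

Substituting x = -3u + v, y = -2u - 3v into the integrand,

    11 → 11,

so the integral becomes

    ∬_R (11) · |J| du dv = ∫_0^2 ∫_0^3 (121) dv du.

Inner (v): 363.
Outer (u): 726.

Therefore ∬_D (11) dx dy = 726.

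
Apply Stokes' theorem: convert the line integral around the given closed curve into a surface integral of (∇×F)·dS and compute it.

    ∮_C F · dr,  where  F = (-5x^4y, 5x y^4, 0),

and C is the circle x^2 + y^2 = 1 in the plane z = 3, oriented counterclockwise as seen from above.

Let S be the flat disk x^2 + y^2 ≤ 1 in the plane z = 3, with upward unit normal n̂ = ẑ. By Stokes' theorem,

    ∮_C F · dr = ∬_S (∇ × F) · n̂ dS = ∬_D (curl F)_z dA,

where D is the disk x^2 + y^2 ≤ 1.

Compute the curl of F = (-5x^4y, 5x y^4, 0):
    (∇ × F)_x = ∂F_z/∂y - ∂F_y/∂z = 0,
    (∇ × F)_y = ∂F_x/∂z - ∂F_z/∂x = 0,
    (∇ × F)_z = ∂F_y/∂x - ∂F_x/∂y = 5x^4 + 5y^4.

On z = 3, (curl F)_z = 5x^4 + 5y^4.

Convert to polar (x = r cos θ, y = r sin θ, dA = r dr dθ); the integrand becomes 5r^4(sin(θ)^4 + cos(θ)^4), so

    ∬_D (curl F)_z dA = ∫_0^{2π} ∫_0^{1} (5r^4(sin(θ)^4 + cos(θ)^4)) · r dr dθ.

Inner (r from 0 to 1): 5sin(θ)^4/6 + 5cos(θ)^4/6.
Outer (θ from 0 to 2π): 5π/4.

Therefore ∮_C F · dr = 5π/4.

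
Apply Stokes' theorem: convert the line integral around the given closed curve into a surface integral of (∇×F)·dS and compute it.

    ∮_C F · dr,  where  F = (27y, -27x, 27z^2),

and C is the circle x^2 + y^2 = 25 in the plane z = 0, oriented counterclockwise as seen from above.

Let S be the flat disk x^2 + y^2 ≤ 25 in the plane z = 0, with upward unit normal n̂ = ẑ. By Stokes' theorem,

    ∮_C F · dr = ∬_S (∇ × F) · n̂ dS = ∬_D (curl F)_z dA,

where D is the disk x^2 + y^2 ≤ 25.

Compute the curl of F = (27y, -27x, 27z^2):
    (∇ × F)_x = ∂F_z/∂y - ∂F_y/∂z = 0,
    (∇ × F)_y = ∂F_x/∂z - ∂F_z/∂x = 0,
    (∇ × F)_z = ∂F_y/∂x - ∂F_x/∂y = -54.

On z = 0, (curl F)_z = -54.

Convert to polar (x = r cos θ, y = r sin θ, dA = r dr dθ); the integrand becomes -54, so

    ∬_D (curl F)_z dA = ∫_0^{2π} ∫_0^{5} (-54) · r dr dθ.

Inner (r from 0 to 5): -675.
Outer (θ from 0 to 2π): -1350π.

Therefore ∮_C F · dr = -1350π.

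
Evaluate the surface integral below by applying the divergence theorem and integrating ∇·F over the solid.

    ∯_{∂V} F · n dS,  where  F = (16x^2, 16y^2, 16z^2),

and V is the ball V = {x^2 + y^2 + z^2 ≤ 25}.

By the divergence theorem,

    ∯_{∂V} F · n dS = ∭_V (∇ · F) dV.

Compute the divergence:
    ∇ · F = ∂F_x/∂x + ∂F_y/∂y + ∂F_z/∂z = 32x + 32y + 32z.

In spherical coordinates, x = ρ sin(φ) cos(θ), y = ρ sin(φ) sin(θ), z = ρ cos(φ), dV = ρ^2 sin(φ) dρ dφ dθ, with 0 ≤ ρ ≤ 5, 0 ≤ φ ≤ π, 0 ≤ θ ≤ 2π.

The integrand, after substitution and multiplying by the volume element, becomes (32ρ (sqrt(2)sin(φ)sin(θ + π/4) + cos(φ))) · ρ^2 sin(φ), so

    ∭_V (∇·F) dV = ∫_0^{2π} ∫_0^{π} ∫_0^{5} (32ρ (sqrt(2)sin(φ)sin(θ + π/4) + cos(φ))) · ρ^2 sin(φ) dρ dφ dθ.

Inner (ρ from 0 to 5): 5000(sqrt(2)sin(φ)sin(θ + π/4) + cos(φ))sin(φ).
Middle (φ from 0 to π): 2500sqrt(2)π sin(θ + π/4).
Outer (θ from 0 to 2π): 0.

Therefore ∯_{∂V} F · n dS = 0.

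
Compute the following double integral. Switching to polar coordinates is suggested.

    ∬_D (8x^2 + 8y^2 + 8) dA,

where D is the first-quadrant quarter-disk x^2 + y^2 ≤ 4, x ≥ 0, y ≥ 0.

The region D is 0 ≤ r ≤ 2, 0 ≤ θ ≤ π/2 in polar coordinates, where x = r cos(θ), y = r sin(θ), and dA = r dr dθ.

Under the substitution, the integrand becomes 8r^2 + 8, so

    ∬_D (8x^2 + 8y^2 + 8) dA = ∫_{0}^{π/2} ∫_{0}^{2} (8r^2 + 8) · r dr dθ.

Inner integral (in r): ∫_{0}^{2} (8r^2 + 8) · r dr = 48.

Outer integral (in θ): ∫_{0}^{π/2} (48) dθ = 24π.

Therefore ∬_D (8x^2 + 8y^2 + 8) dA = 24π.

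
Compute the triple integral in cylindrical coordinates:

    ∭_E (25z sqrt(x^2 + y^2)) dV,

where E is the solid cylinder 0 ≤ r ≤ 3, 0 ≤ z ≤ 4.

In cylindrical coordinates, x = r cos(θ), y = r sin(θ), z = z, and dV = r dr dθ dz.

The integrand becomes 25r z, so

    ∭_E (25z sqrt(x^2 + y^2)) dV = ∫_{0}^{2π} ∫_{0}^{3} ∫_{0}^{4} (25r z) · r dz dr dθ.

Inner (z): 200r^2.
Middle (r from 0 to 3): 1800.
Outer (θ): 3600π.

Therefore the triple integral equals 3600π.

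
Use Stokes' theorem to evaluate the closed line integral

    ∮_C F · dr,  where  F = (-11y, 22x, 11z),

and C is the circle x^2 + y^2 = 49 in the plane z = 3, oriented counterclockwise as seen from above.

Let S be the flat disk x^2 + y^2 ≤ 49 in the plane z = 3, with upward unit normal n̂ = ẑ. By Stokes' theorem,

    ∮_C F · dr = ∬_S (∇ × F) · n̂ dS = ∬_D (curl F)_z dA,

where D is the disk x^2 + y^2 ≤ 49.

Compute the curl of F = (-11y, 22x, 11z):
    (∇ × F)_x = ∂F_z/∂y - ∂F_y/∂z = 0,
    (∇ × F)_y = ∂F_x/∂z - ∂F_z/∂x = 0,
    (∇ × F)_z = ∂F_y/∂x - ∂F_x/∂y = 33.

On z = 3, (curl F)_z = 33.

Convert to polar (x = r cos θ, y = r sin θ, dA = r dr dθ); the integrand becomes 33, so

    ∬_D (curl F)_z dA = ∫_0^{2π} ∫_0^{7} (33) · r dr dθ.

Inner (r from 0 to 7): 1617/2.
Outer (θ from 0 to 2π): 1617π.

Therefore ∮_C F · dr = 1617π.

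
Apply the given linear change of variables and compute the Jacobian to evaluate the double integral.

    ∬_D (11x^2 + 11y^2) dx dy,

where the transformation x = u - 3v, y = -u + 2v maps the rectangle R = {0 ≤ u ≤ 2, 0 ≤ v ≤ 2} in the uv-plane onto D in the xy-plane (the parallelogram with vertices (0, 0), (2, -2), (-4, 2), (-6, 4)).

Compute the Jacobian determinant of (x, y) with respect to (u, v):

    ∂(x,y)/∂(u,v) = | 1  -3 | = (1)(2) - (-3)(-1) = -1.
                   | -1  2 |

Its absolute value is |J| = 1 (the area scaling factor).

Substituting x = u - 3v, y = -u + 2v into the integrand,

    11x^2 + 11y^2 → 22u^2 - 110u v + 143v^2,

so the integral becomes

    ∬_R (22u^2 - 110u v + 143v^2) · |J| du dv = ∫_0^2 ∫_0^2 (22u^2 - 110u v + 143v^2) dv du.

Inner (v): 44u^2 - 220u + 1144/3.
Outer (u): 440.

Therefore ∬_D (11x^2 + 11y^2) dx dy = 440.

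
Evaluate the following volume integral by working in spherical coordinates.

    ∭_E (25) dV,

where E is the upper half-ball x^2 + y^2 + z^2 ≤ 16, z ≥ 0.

In spherical coordinates, x = ρ sin(φ) cos(θ), y = ρ sin(φ) sin(θ), z = ρ cos(φ), and dV = ρ^2 sin(φ) dρ dφ dθ.

The integrand becomes 25, so

    ∭_E (25) dV = ∫_{0}^{2π} ∫_{0}^{π/2} ∫_{0}^{4} (25) · ρ^2 sin(φ) dρ dφ dθ.

Inner (ρ): 1600sin(φ)/3.
Middle (φ): 1600/3.
Outer (θ): 3200π/3.

Therefore the triple integral equals 3200π/3.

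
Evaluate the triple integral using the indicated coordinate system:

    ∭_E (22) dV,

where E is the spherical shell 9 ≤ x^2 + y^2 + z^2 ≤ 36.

In spherical coordinates, x = ρ sin(φ) cos(θ), y = ρ sin(φ) sin(θ), z = ρ cos(φ), and dV = ρ^2 sin(φ) dρ dφ dθ.

The integrand becomes 22, so

    ∭_E (22) dV = ∫_{0}^{2π} ∫_{0}^{π} ∫_{3}^{6} (22) · ρ^2 sin(φ) dρ dφ dθ.

Inner (ρ): 1386sin(φ).
Middle (φ): 2772.
Outer (θ): 5544π.

Therefore the triple integral equals 5544π.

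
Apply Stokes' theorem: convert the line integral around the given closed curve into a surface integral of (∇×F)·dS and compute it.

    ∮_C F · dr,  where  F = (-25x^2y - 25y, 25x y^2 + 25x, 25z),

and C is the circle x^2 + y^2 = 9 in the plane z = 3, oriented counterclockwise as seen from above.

Let S be the flat disk x^2 + y^2 ≤ 9 in the plane z = 3, with upward unit normal n̂ = ẑ. By Stokes' theorem,

    ∮_C F · dr = ∬_S (∇ × F) · n̂ dS = ∬_D (curl F)_z dA,

where D is the disk x^2 + y^2 ≤ 9.

Compute the curl of F = (-25x^2y - 25y, 25x y^2 + 25x, 25z):
    (∇ × F)_x = ∂F_z/∂y - ∂F_y/∂z = 0,
    (∇ × F)_y = ∂F_x/∂z - ∂F_z/∂x = 0,
    (∇ × F)_z = ∂F_y/∂x - ∂F_x/∂y = 25x^2 + 25y^2 + 50.

On z = 3, (curl F)_z = 25x^2 + 25y^2 + 50.

Convert to polar (x = r cos θ, y = r sin θ, dA = r dr dθ); the integrand becomes 25r^2 + 50, so

    ∬_D (curl F)_z dA = ∫_0^{2π} ∫_0^{3} (25r^2 + 50) · r dr dθ.

Inner (r from 0 to 3): 2925/4.
Outer (θ from 0 to 2π): 2925π/2.

Therefore ∮_C F · dr = 2925π/2.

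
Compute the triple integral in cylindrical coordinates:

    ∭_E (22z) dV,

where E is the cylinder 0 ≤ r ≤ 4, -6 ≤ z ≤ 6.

In cylindrical coordinates, x = r cos(θ), y = r sin(θ), z = z, and dV = r dr dθ dz.

The integrand becomes 22z, so

    ∭_E (22z) dV = ∫_{0}^{2π} ∫_{0}^{4} ∫_{-6}^{6} (22z) · r dz dr dθ.

Inner (z): 0.
Middle (r from 0 to 4): 0.
Outer (θ): 0.

Therefore the triple integral equals 0.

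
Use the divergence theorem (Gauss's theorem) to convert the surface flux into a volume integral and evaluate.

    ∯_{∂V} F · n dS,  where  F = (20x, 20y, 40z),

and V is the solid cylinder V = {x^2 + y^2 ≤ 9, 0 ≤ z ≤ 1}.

By the divergence theorem,

    ∯_{∂V} F · n dS = ∭_V (∇ · F) dV.

Compute the divergence:
    ∇ · F = ∂F_x/∂x + ∂F_y/∂y + ∂F_z/∂z = 20 + 20 + 40 = 80.

In cylindrical coordinates, x = r cos(θ), y = r sin(θ), z = z, dV = r dr dθ dz, with 0 ≤ r ≤ 3, 0 ≤ θ ≤ 2π, 0 ≤ z ≤ 1.

The integrand, after substitution and multiplying by the volume element, becomes (80) · r, so

    ∭_V (∇·F) dV = ∫_0^{2π} ∫_0^{3} ∫_0^{1} (80) · r dz dr dθ.

Inner (z from 0 to 1): 80r.
Middle (r from 0 to 3): 360.
Outer (θ from 0 to 2π): 720π.

Therefore ∯_{∂V} F · n dS = 720π.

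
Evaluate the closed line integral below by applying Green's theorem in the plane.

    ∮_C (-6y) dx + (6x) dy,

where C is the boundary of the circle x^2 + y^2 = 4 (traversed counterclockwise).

Green's theorem converts the closed line integral into a double integral over the enclosed region D:

    ∮_C P dx + Q dy = ∬_D (∂Q/∂x - ∂P/∂y) dA.

Here P = -6y, Q = 6x, so

    ∂Q/∂x = 6,    ∂P/∂y = -6,
    ∂Q/∂x - ∂P/∂y = 12.

D is the region x^2 + y^2 ≤ 4. Evaluating the double integral:

In polar coordinates (x = r cos θ, y = r sin θ, dA = r dr dθ) the integrand becomes 12, so

    ∬_D (12) dA = ∫_0^{2π} ∫_0^{2} (12) · r dr dθ.

Inner (r from 0 to 2): 24.
Outer (θ from 0 to 2π): 48π.

Therefore ∮_C P dx + Q dy = 48π.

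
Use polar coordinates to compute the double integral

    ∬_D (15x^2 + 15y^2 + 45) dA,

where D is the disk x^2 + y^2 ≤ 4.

The region D is 0 ≤ r ≤ 2, 0 ≤ θ ≤ 2π in polar coordinates, where x = r cos(θ), y = r sin(θ), and dA = r dr dθ.

Under the substitution, the integrand becomes 15r^2 + 45, so

    ∬_D (15x^2 + 15y^2 + 45) dA = ∫_{0}^{2π} ∫_{0}^{2} (15r^2 + 45) · r dr dθ.

Inner integral (in r): ∫_{0}^{2} (15r^2 + 45) · r dr = 150.

Outer integral (in θ): ∫_{0}^{2π} (150) dθ = 300π.

Therefore ∬_D (15x^2 + 15y^2 + 45) dA = 300π.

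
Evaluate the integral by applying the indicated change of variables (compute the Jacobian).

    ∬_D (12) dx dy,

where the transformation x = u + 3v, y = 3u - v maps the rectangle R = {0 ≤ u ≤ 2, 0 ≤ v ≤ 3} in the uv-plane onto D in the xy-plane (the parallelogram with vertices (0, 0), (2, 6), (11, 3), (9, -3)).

Compute the Jacobian determinant of (x, y) with respect to (u, v):

    ∂(x,y)/∂(u,v) = | 1  3 | = (1)(-1) - (3)(3) = -10.
                   | 3  -1 |

Its absolute value is |J| = 10 (the area scaling factor).

Substituting x = u + 3v, y = 3u - v into the integrand,

    12 → 12,

so the integral becomes

    ∬_R (12) · |J| du dv = ∫_0^2 ∫_0^3 (120) dv du.

Inner (v): 360.
Outer (u): 720.

Therefore ∬_D (12) dx dy = 720.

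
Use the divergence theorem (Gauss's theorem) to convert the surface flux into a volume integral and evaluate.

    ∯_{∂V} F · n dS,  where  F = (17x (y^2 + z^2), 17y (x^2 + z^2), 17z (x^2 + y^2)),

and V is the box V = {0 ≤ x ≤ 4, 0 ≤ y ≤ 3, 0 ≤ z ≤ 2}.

By the divergence theorem,

    ∯_{∂V} F · n dS = ∭_V (∇ · F) dV.

Compute the divergence:
    ∇ · F = ∂F_x/∂x + ∂F_y/∂y + ∂F_z/∂z = 17y^2 + 17z^2 + 17x^2 + 17z^2 + 17x^2 + 17y^2 = 34x^2 + 34y^2 + 34z^2.

V is a rectangular box, so dV = dx dy dz with 0 ≤ x ≤ 4, 0 ≤ y ≤ 3, 0 ≤ z ≤ 2.

Integrate (34x^2 + 34y^2 + 34z^2) over V as an iterated integral:

    ∭_V (∇·F) dV = ∫_0^{4} ∫_0^{3} ∫_0^{2} (34x^2 + 34y^2 + 34z^2) dz dy dx.

Inner (z from 0 to 2): 68x^2 + 68y^2 + 272/3.
Middle (y from 0 to 3): 204x^2 + 884.
Outer (x from 0 to 4): 7888.

Therefore ∯_{∂V} F · n dS = 7888.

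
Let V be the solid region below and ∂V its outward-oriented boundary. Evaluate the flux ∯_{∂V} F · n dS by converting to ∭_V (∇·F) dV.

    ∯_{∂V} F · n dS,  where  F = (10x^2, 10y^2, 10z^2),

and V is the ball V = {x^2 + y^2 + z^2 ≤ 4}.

By the divergence theorem,

    ∯_{∂V} F · n dS = ∭_V (∇ · F) dV.

Compute the divergence:
    ∇ · F = ∂F_x/∂x + ∂F_y/∂y + ∂F_z/∂z = 20x + 20y + 20z.

In spherical coordinates, x = ρ sin(φ) cos(θ), y = ρ sin(φ) sin(θ), z = ρ cos(φ), dV = ρ^2 sin(φ) dρ dφ dθ, with 0 ≤ ρ ≤ 2, 0 ≤ φ ≤ π, 0 ≤ θ ≤ 2π.

The integrand, after substitution and multiplying by the volume element, becomes (20ρ (sqrt(2)sin(φ)sin(θ + π/4) + cos(φ))) · ρ^2 sin(φ), so

    ∭_V (∇·F) dV = ∫_0^{2π} ∫_0^{π} ∫_0^{2} (20ρ (sqrt(2)sin(φ)sin(θ + π/4) + cos(φ))) · ρ^2 sin(φ) dρ dφ dθ.

Inner (ρ from 0 to 2): 80(sqrt(2)sin(φ)sin(θ + π/4) + cos(φ))sin(φ).
Middle (φ from 0 to π): 40sqrt(2)π sin(θ + π/4).
Outer (θ from 0 to 2π): 0.

Therefore ∯_{∂V} F · n dS = 0.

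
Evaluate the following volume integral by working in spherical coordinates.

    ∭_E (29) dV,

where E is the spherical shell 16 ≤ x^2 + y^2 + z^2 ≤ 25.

In spherical coordinates, x = ρ sin(φ) cos(θ), y = ρ sin(φ) sin(θ), z = ρ cos(φ), and dV = ρ^2 sin(φ) dρ dφ dθ.

The integrand becomes 29, so

    ∭_E (29) dV = ∫_{0}^{2π} ∫_{0}^{π} ∫_{4}^{5} (29) · ρ^2 sin(φ) dρ dφ dθ.

Inner (ρ): 1769sin(φ)/3.
Middle (φ): 3538/3.
Outer (θ): 7076π/3.

Therefore the triple integral equals 7076π/3.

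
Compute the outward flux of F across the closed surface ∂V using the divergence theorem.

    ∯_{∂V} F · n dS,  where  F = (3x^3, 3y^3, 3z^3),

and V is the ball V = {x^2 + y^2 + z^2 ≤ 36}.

By the divergence theorem,

    ∯_{∂V} F · n dS = ∭_V (∇ · F) dV.

Compute the divergence:
    ∇ · F = ∂F_x/∂x + ∂F_y/∂y + ∂F_z/∂z = 9x^2 + 9y^2 + 9z^2.

In spherical coordinates, x = ρ sin(φ) cos(θ), y = ρ sin(φ) sin(θ), z = ρ cos(φ), dV = ρ^2 sin(φ) dρ dφ dθ, with 0 ≤ ρ ≤ 6, 0 ≤ φ ≤ π, 0 ≤ θ ≤ 2π.

The integrand, after substitution and multiplying by the volume element, becomes (9ρ^2) · ρ^2 sin(φ), so

    ∭_V (∇·F) dV = ∫_0^{2π} ∫_0^{π} ∫_0^{6} (9ρ^2) · ρ^2 sin(φ) dρ dφ dθ.

Inner (ρ from 0 to 6): 69984sin(φ)/5.
Middle (φ from 0 to π): 139968/5.
Outer (θ from 0 to 2π): 279936π/5.

Therefore ∯_{∂V} F · n dS = 279936π/5.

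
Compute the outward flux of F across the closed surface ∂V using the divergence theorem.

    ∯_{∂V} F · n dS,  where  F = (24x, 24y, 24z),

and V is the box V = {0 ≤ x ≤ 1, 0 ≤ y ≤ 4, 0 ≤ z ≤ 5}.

By the divergence theorem,

    ∯_{∂V} F · n dS = ∭_V (∇ · F) dV.

Compute the divergence:
    ∇ · F = ∂F_x/∂x + ∂F_y/∂y + ∂F_z/∂z = 24 + 24 + 24 = 72.

V is a rectangular box, so dV = dx dy dz with 0 ≤ x ≤ 1, 0 ≤ y ≤ 4, 0 ≤ z ≤ 5.

Integrate (72) over V as an iterated integral:

    ∭_V (∇·F) dV = ∫_0^{1} ∫_0^{4} ∫_0^{5} (72) dz dy dx.

Inner (z from 0 to 5): 360.
Middle (y from 0 to 4): 1440.
Outer (x from 0 to 1): 1440.

Therefore ∯_{∂V} F · n dS = 1440.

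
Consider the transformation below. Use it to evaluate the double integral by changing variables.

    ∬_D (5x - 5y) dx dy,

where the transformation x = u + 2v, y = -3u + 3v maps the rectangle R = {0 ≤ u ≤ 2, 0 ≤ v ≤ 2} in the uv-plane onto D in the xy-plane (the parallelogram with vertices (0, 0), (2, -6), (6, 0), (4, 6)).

Compute the Jacobian determinant of (x, y) with respect to (u, v):

    ∂(x,y)/∂(u,v) = | 1  2 | = (1)(3) - (2)(-3) = 9.
                   | -3  3 |

Its absolute value is |J| = 9 (the area scaling factor).

Substituting x = u + 2v, y = -3u + 3v into the integrand,

    5x - 5y → 20u - 5v,

so the integral becomes

    ∬_R (20u - 5v) · |J| du dv = ∫_0^2 ∫_0^2 (180u - 45v) dv du.

Inner (v): 360u - 90.
Outer (u): 540.

Therefore ∬_D (5x - 5y) dx dy = 540.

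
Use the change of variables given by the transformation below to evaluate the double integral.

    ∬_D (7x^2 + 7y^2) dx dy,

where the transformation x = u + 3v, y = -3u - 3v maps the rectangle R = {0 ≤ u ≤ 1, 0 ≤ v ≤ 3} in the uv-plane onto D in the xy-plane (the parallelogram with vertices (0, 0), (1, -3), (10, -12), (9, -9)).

Compute the Jacobian determinant of (x, y) with respect to (u, v):

    ∂(x,y)/∂(u,v) = | 1  3 | = (1)(-3) - (3)(-3) = 6.
                   | -3  -3 |

Its absolute value is |J| = 6 (the area scaling factor).

Substituting x = u + 3v, y = -3u - 3v into the integrand,

    7x^2 + 7y^2 → 70u^2 + 168u v + 126v^2,

so the integral becomes

    ∬_R (70u^2 + 168u v + 126v^2) · |J| du dv = ∫_0^1 ∫_0^3 (420u^2 + 1008u v + 756v^2) dv du.

Inner (v): 1260u^2 + 4536u + 6804.
Outer (u): 9492.

Therefore ∬_D (7x^2 + 7y^2) dx dy = 9492.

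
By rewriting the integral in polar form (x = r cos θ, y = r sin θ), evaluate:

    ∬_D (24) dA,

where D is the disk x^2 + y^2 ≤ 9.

The region D is 0 ≤ r ≤ 3, 0 ≤ θ ≤ 2π in polar coordinates, where x = r cos(θ), y = r sin(θ), and dA = r dr dθ.

Under the substitution, the integrand becomes 24, so

    ∬_D (24) dA = ∫_{0}^{2π} ∫_{0}^{3} (24) · r dr dθ.

Inner integral (in r): ∫_{0}^{3} (24) · r dr = 108.

Outer integral (in θ): ∫_{0}^{2π} (108) dθ = 216π.

Therefore ∬_D (24) dA = 216π.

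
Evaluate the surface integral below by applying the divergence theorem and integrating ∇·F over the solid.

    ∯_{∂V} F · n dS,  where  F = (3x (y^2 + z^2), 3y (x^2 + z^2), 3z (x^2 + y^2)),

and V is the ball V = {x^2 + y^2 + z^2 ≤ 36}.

By the divergence theorem,

    ∯_{∂V} F · n dS = ∭_V (∇ · F) dV.

Compute the divergence:
    ∇ · F = ∂F_x/∂x + ∂F_y/∂y + ∂F_z/∂z = 3y^2 + 3z^2 + 3x^2 + 3z^2 + 3x^2 + 3y^2 = 6x^2 + 6y^2 + 6z^2.

In spherical coordinates, x = ρ sin(φ) cos(θ), y = ρ sin(φ) sin(θ), z = ρ cos(φ), dV = ρ^2 sin(φ) dρ dφ dθ, with 0 ≤ ρ ≤ 6, 0 ≤ φ ≤ π, 0 ≤ θ ≤ 2π.

The integrand, after substitution and multiplying by the volume element, becomes (6ρ^2) · ρ^2 sin(φ), so

    ∭_V (∇·F) dV = ∫_0^{2π} ∫_0^{π} ∫_0^{6} (6ρ^2) · ρ^2 sin(φ) dρ dφ dθ.

Inner (ρ from 0 to 6): 46656sin(φ)/5.
Middle (φ from 0 to π): 93312/5.
Outer (θ from 0 to 2π): 186624π/5.

Therefore ∯_{∂V} F · n dS = 186624π/5.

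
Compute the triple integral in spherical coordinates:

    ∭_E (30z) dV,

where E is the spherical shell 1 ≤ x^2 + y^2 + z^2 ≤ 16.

In spherical coordinates, x = ρ sin(φ) cos(θ), y = ρ sin(φ) sin(θ), z = ρ cos(φ), and dV = ρ^2 sin(φ) dρ dφ dθ.

The integrand becomes 30ρ cos(φ), so

    ∭_E (30z) dV = ∫_{0}^{2π} ∫_{0}^{π} ∫_{1}^{4} (30ρ cos(φ)) · ρ^2 sin(φ) dρ dφ dθ.

Inner (ρ): 3825sin(2φ)/4.
Middle (φ): 0.
Outer (θ): 0.

Therefore the triple integral equals 0.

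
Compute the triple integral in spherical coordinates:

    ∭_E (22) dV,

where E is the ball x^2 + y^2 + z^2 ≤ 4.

In spherical coordinates, x = ρ sin(φ) cos(θ), y = ρ sin(φ) sin(θ), z = ρ cos(φ), and dV = ρ^2 sin(φ) dρ dφ dθ.

The integrand becomes 22, so

    ∭_E (22) dV = ∫_{0}^{2π} ∫_{0}^{π} ∫_{0}^{2} (22) · ρ^2 sin(φ) dρ dφ dθ.

Inner (ρ): 176sin(φ)/3.
Middle (φ): 352/3.
Outer (θ): 704π/3.

Therefore the triple integral equals 704π/3.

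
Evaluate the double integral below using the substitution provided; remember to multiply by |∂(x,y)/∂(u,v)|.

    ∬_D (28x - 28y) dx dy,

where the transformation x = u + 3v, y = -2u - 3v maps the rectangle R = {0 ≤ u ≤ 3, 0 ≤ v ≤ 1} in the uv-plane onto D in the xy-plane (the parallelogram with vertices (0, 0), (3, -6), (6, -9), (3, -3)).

Compute the Jacobian determinant of (x, y) with respect to (u, v):

    ∂(x,y)/∂(u,v) = | 1  3 | = (1)(-3) - (3)(-2) = 3.
                   | -2  -3 |

Its absolute value is |J| = 3 (the area scaling factor).

Substituting x = u + 3v, y = -2u - 3v into the integrand,

    28x - 28y → 84u + 168v,

so the integral becomes

    ∬_R (84u + 168v) · |J| du dv = ∫_0^3 ∫_0^1 (252u + 504v) dv du.

Inner (v): 252u + 252.
Outer (u): 1890.

Therefore ∬_D (28x - 28y) dx dy = 1890.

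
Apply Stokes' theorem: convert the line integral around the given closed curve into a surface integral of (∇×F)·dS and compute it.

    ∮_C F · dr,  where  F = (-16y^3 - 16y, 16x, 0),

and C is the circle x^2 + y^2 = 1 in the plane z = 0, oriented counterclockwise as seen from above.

Let S be the flat disk x^2 + y^2 ≤ 1 in the plane z = 0, with upward unit normal n̂ = ẑ. By Stokes' theorem,

    ∮_C F · dr = ∬_S (∇ × F) · n̂ dS = ∬_D (curl F)_z dA,

where D is the disk x^2 + y^2 ≤ 1.

Compute the curl of F = (-16y^3 - 16y, 16x, 0):
    (∇ × F)_x = ∂F_z/∂y - ∂F_y/∂z = 0,
    (∇ × F)_y = ∂F_x/∂z - ∂F_z/∂x = 0,
    (∇ × F)_z = ∂F_y/∂x - ∂F_x/∂y = 48y^2 + 32.

On z = 0, (curl F)_z = 48y^2 + 32.

Convert to polar (x = r cos θ, y = r sin θ, dA = r dr dθ); the integrand becomes 48r^2sin(θ)^2 + 32, so

    ∬_D (curl F)_z dA = ∫_0^{2π} ∫_0^{1} (48r^2sin(θ)^2 + 32) · r dr dθ.

Inner (r from 0 to 1): 12sin(θ)^2 + 16.
Outer (θ from 0 to 2π): 44π.

Therefore ∮_C F · dr = 44π.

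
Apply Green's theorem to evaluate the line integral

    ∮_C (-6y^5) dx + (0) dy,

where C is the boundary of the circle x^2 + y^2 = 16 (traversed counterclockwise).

Green's theorem converts the closed line integral into a double integral over the enclosed region D:

    ∮_C P dx + Q dy = ∬_D (∂Q/∂x - ∂P/∂y) dA.

Here P = -6y^5, Q = 0, so

    ∂Q/∂x = 0,    ∂P/∂y = -30y^4,
    ∂Q/∂x - ∂P/∂y = 30y^4.

D is the region x^2 + y^2 ≤ 16. Evaluating the double integral:

In polar coordinates (x = r cos θ, y = r sin θ, dA = r dr dθ) the integrand becomes 30r^4sin(θ)^4, so

    ∬_D (30y^4) dA = ∫_0^{2π} ∫_0^{4} (30r^4sin(θ)^4) · r dr dθ.

Inner (r from 0 to 4): 20480sin(θ)^4.
Outer (θ from 0 to 2π): 15360π.

Therefore ∮_C P dx + Q dy = 15360π.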